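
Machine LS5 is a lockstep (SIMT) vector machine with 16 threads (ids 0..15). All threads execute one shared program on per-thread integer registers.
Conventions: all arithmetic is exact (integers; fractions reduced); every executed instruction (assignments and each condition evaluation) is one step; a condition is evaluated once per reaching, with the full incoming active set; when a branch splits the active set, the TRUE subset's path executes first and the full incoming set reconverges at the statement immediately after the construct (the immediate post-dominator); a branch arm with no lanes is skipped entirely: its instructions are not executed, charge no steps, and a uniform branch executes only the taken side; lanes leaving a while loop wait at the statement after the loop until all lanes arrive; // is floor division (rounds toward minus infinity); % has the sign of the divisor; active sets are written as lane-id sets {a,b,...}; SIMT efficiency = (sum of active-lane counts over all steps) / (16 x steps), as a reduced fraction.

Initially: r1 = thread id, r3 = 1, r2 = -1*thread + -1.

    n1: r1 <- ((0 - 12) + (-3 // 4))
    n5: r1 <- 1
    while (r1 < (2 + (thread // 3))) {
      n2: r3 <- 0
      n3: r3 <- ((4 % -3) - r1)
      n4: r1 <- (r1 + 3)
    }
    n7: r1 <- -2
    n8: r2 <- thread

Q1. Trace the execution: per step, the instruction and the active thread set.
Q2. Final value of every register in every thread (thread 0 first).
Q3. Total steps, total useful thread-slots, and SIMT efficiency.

step 0: r1 <- ((0 - 12) + (-3 // 4)) {0,1,2,3,4,5,6,7,8,9,10,11,12,13,14,15}
step 1: r1 <- 1                      {0,1,2,3,4,5,6,7,8,9,10,11,12,13,14,15}
step 2: eval (r1 < (2 + (thread // 3))) {0,1,2,3,4,5,6,7,8,9,10,11,12,13,14,15}
step 3: r3 <- 0                      {0,1,2,3,4,5,6,7,8,9,10,11,12,13,14,15}
step 4: r3 <- ((4 % -3) - r1)        {0,1,2,3,4,5,6,7,8,9,10,11,12,13,14,15}
step 5: r1 <- (r1 + 3)               {0,1,2,3,4,5,6,7,8,9,10,11,12,13,14,15}
step 6: eval (r1 < (2 + (thread // 3))) {0,1,2,3,4,5,6,7,8,9,10,11,12,13,14,15}
step 7: r3 <- 0                      {9,10,11,12,13,14,15}
step 8: r3 <- ((4 % -3) - r1)        {9,10,11,12,13,14,15}
step 9: r1 <- (r1 + 3)               {9,10,11,12,13,14,15}
step 10: eval (r1 < (2 + (thread // 3))) {9,10,11,12,13,14,15}
step 11: r1 <- -2                     {0,1,2,3,4,5,6,7,8,9,10,11,12,13,14,15}
step 12: r2 <- thread                 {0,1,2,3,4,5,6,7,8,9,10,11,12,13,14,15}

Answer: 13 steps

r1: -2,-2,-2,-2,-2,-2,-2,-2,-2,-2,-2,-2,-2,-2,-2,-2
r3: -3,-3,-3,-3,-3,-3,-3,-3,-3,-6,-6,-6,-6,-6,-6,-6
r2: 0,1,2,3,4,5,6,7,8,9,10,11,12,13,14,15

steps = 13; useful = 172; efficiency = 172/208 = 43/52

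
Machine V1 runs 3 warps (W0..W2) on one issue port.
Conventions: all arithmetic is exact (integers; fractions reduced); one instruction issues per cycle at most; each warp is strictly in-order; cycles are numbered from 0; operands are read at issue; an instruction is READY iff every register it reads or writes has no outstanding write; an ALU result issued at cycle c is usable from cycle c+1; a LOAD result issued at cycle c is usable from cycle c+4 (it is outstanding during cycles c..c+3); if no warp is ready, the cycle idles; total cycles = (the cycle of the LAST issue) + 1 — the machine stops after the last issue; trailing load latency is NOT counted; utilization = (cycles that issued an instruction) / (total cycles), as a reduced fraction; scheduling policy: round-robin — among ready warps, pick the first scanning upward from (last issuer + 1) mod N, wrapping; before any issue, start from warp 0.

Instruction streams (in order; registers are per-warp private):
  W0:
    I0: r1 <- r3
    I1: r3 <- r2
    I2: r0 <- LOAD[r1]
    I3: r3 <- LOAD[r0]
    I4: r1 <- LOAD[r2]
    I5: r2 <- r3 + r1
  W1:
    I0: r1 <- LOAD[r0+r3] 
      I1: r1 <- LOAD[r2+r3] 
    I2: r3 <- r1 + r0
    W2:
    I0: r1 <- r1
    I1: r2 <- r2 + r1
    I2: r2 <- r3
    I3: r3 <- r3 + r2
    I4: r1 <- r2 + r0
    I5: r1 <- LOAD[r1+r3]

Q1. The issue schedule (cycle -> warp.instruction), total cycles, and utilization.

cycle 0: W0.I0
cycle 1: W1.I0
cycle 2: W2.I0
cycle 3: W0.I1
cycle 4: W2.I1
cycle 5: W0.I2
cycle 6: W1.I1
cycle 7: W2.I2
cycle 8: W2.I3
cycle 9: W0.I3
cycle 10: W1.I2
cycle 11: W2.I4
cycle 12: W0.I4
cycle 13: W2.I5
cycle 14: idle
cycle 15: idle
cycle 16: W0.I5

Answer: 17 cycles, utilization 15/17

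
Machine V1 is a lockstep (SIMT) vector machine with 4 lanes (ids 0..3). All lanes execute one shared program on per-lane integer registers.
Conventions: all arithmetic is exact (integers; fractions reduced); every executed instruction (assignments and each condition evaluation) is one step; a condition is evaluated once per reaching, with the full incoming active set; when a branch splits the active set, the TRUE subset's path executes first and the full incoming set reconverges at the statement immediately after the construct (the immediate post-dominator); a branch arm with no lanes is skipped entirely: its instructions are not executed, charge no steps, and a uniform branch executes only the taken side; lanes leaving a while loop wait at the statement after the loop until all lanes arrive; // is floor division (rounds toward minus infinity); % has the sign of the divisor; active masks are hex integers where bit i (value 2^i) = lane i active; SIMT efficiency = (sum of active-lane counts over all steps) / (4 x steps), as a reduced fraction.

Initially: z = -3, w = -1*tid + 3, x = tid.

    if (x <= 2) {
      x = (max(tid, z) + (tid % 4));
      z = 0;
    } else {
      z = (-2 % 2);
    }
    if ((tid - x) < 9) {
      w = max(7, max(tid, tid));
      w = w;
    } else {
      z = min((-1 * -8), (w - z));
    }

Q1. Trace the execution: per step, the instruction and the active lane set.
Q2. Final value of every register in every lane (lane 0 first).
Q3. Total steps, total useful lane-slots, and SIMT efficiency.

step 0: eval (x <= 2)                0xf
step 1: x <- (max(tid, z) + (tid % 4)) 0x7
step 2: z <- 0                       0x7
step 3: z <- (-2 % 2)                0x8
step 4: eval ((tid - x) < 9)         0xf
step 5: w <- max(7, max(tid, tid))   0xf
step 6: w <- w                       0xf

Answer: 7 steps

z: 0,0,0,0
w: 7,7,7,7
x: 0,2,4,3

steps = 7; useful = 23; efficiency = 23/28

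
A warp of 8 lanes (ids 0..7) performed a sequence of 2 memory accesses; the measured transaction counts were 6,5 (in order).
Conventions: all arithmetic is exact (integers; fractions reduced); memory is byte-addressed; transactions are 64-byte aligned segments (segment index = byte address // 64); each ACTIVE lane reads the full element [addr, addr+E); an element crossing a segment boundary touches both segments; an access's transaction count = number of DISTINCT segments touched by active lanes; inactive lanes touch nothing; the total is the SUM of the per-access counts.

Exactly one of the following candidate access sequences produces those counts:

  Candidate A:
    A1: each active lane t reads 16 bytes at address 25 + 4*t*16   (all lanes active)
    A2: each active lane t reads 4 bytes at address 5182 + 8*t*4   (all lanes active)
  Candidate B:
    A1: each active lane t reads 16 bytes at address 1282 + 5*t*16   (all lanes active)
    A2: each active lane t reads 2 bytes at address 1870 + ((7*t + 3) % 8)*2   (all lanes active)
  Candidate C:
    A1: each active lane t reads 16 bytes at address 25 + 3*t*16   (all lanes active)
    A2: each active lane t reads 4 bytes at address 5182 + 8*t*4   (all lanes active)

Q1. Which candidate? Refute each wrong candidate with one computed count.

A: A1 gives 8 transactions, not 6
B: A1 gives 10 transactions, not 6
C: all counts match (6,5)

Answer: C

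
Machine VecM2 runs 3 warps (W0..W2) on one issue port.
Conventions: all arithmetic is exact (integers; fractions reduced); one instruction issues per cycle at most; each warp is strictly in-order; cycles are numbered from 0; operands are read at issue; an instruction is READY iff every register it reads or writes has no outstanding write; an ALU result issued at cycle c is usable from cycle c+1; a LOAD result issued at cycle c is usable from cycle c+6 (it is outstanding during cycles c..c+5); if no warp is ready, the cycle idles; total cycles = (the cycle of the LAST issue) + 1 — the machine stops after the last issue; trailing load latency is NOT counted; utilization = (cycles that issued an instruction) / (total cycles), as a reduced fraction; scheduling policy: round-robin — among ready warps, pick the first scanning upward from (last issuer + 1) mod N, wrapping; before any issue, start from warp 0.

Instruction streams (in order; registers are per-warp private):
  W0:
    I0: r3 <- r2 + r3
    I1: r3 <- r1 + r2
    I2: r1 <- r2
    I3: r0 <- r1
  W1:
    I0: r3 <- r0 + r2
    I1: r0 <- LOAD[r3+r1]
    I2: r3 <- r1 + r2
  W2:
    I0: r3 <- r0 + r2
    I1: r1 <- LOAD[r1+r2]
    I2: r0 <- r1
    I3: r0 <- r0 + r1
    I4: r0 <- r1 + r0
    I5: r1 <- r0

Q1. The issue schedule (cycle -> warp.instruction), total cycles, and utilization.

cycle 0: W0.I0
cycle 1: W1.I0
cycle 2: W2.I0
cycle 3: W0.I1
cycle 4: W1.I1
cycle 5: W2.I1
cycle 6: W0.I2
cycle 7: W1.I2
cycle 8: W0.I3
cycle 9: idle
cycle 10: idle
cycle 11: W2.I2
cycle 12: W2.I3
cycle 13: W2.I4
cycle 14: W2.I5

Answer: 15 cycles, utilization 13/15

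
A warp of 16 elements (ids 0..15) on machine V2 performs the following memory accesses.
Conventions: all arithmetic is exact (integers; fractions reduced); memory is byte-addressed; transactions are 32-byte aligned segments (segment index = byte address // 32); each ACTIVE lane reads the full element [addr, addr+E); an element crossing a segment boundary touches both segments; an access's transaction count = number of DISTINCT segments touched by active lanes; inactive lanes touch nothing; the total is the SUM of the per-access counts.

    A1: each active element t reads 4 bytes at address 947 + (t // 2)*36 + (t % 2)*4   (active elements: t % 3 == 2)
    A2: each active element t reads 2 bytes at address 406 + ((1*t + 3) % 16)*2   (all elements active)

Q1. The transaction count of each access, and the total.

A1: 6 transactions
A2: 2 transactions

Answer: 6,2; total 8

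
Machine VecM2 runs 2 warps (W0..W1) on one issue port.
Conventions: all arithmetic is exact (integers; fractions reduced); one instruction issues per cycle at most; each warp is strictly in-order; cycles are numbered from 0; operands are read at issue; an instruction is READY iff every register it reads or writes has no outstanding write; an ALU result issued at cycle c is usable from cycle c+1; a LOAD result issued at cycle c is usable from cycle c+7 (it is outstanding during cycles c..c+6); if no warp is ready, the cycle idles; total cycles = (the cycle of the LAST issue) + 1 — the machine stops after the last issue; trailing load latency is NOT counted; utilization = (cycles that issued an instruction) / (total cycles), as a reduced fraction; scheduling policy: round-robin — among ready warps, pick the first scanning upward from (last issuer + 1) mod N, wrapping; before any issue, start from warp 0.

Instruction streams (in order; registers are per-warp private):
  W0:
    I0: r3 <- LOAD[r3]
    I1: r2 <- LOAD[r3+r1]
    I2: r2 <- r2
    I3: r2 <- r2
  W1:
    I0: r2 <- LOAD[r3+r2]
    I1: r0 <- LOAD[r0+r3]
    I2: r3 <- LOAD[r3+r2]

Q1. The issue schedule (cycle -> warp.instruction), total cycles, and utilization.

cycle 0: W0.I0
cycle 1: W1.I0
cycle 2: W1.I1
cycle 3: idle
cycle 4: idle
cycle 5: idle
cycle 6: idle
cycle 7: W0.I1
cycle 8: W1.I2
cycle 9: idle
cycle 10: idle
cycle 11: idle
cycle 12: idle
cycle 13: idle
cycle 14: W0.I2
cycle 15: W0.I3

Answer: 16 cycles, utilization 7/16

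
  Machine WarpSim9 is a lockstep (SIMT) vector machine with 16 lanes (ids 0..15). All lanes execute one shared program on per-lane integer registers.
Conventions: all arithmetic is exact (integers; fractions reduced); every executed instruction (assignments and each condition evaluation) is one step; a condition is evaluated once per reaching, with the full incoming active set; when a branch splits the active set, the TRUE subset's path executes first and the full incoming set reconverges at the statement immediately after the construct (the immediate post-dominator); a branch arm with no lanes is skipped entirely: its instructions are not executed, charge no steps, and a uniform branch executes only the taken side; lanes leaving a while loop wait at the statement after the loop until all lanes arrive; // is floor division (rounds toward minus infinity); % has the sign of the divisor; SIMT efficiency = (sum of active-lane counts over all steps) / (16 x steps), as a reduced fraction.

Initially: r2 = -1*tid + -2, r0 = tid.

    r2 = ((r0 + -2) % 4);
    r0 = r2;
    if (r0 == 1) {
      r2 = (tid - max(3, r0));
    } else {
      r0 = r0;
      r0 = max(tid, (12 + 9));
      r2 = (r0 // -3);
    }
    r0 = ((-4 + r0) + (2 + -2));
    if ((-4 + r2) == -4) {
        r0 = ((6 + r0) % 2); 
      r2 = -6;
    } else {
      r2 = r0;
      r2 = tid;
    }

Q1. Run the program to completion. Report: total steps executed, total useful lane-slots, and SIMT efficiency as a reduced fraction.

Answer: 13 steps, 152 useful, 19/26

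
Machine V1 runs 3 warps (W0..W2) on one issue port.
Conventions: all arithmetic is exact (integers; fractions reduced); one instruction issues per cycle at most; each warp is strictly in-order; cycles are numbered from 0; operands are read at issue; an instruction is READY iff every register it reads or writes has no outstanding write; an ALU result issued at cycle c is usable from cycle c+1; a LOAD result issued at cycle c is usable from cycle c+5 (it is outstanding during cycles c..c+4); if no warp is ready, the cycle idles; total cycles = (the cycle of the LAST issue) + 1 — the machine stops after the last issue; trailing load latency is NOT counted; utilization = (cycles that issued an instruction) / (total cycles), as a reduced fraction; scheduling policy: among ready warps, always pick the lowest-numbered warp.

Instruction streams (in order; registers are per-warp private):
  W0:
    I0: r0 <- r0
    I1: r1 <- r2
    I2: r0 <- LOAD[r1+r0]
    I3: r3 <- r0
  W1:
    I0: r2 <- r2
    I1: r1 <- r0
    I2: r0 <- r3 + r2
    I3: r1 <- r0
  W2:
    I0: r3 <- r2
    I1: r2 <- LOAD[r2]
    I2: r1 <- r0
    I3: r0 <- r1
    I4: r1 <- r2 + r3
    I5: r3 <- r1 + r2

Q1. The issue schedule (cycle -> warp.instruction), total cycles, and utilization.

cycle 0: W0.I0
cycle 1: W0.I1
cycle 2: W0.I2
cycle 3: W1.I0
cycle 4: W1.I1
cycle 5: W1.I2
cycle 6: W1.I3
cycle 7: W0.I3
cycle 8: W2.I0
cycle 9: W2.I1
cycle 10: W2.I2
cycle 11: W2.I3
cycle 12: idle
cycle 13: idle
cycle 14: W2.I4
cycle 15: W2.I5

Answer: 16 cycles, utilization 7/8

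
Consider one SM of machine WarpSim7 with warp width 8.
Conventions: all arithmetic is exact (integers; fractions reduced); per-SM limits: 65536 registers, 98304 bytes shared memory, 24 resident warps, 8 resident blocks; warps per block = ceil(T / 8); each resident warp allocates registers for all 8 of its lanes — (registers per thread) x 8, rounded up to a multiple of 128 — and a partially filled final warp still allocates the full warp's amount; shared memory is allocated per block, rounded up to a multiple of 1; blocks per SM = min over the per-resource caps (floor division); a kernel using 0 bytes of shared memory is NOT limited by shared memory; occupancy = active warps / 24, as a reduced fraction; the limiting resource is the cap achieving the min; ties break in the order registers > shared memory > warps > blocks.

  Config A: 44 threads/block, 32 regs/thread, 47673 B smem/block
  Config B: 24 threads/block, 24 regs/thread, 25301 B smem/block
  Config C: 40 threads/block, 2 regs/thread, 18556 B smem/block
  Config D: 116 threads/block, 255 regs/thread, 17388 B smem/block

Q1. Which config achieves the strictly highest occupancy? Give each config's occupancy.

occupancies: A 1/2, B 3/8, C 5/6, D 5/8

Answer: C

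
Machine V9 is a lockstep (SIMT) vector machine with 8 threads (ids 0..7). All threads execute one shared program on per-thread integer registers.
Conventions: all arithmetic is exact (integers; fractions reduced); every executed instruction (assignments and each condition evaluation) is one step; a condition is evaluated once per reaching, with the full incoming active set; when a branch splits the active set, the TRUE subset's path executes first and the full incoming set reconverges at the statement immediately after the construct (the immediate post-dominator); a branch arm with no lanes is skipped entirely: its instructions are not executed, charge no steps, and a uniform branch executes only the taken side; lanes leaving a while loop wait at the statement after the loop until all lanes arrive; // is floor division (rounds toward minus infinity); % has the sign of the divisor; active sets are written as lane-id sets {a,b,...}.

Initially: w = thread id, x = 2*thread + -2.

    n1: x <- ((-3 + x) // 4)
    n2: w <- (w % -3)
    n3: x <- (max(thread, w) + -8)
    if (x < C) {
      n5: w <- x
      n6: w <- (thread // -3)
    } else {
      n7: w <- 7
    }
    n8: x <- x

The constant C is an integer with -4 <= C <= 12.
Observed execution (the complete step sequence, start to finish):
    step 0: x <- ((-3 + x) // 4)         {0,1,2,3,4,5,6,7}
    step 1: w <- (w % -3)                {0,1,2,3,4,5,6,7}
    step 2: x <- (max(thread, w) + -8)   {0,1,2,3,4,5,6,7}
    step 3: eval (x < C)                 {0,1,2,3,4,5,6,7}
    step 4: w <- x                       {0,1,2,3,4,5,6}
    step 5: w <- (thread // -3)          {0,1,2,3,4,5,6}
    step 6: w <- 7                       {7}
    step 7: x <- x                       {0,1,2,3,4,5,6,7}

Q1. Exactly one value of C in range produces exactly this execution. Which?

Answer: C = -1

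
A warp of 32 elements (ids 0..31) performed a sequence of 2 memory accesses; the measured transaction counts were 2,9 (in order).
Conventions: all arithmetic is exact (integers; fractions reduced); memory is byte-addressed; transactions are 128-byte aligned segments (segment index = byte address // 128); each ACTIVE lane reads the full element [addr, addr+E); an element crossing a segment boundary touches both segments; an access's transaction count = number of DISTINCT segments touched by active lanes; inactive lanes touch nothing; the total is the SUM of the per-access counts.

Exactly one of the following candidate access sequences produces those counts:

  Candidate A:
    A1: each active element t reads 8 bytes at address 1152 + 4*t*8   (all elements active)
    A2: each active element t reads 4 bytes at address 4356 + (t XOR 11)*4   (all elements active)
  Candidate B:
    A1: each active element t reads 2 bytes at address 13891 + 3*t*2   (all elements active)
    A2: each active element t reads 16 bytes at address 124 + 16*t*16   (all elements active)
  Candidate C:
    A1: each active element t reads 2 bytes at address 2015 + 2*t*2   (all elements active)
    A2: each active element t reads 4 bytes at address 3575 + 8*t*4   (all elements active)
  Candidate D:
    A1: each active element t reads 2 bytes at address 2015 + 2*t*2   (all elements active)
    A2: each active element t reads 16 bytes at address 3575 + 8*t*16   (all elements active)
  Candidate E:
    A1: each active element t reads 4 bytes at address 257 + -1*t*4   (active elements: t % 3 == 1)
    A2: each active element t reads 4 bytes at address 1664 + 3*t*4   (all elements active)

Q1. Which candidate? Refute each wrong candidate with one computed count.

A: A1 gives 8 transactions, not 2
B: A2 gives 64 transactions, not 9
D: A2 gives 33 transactions, not 9
E: A2 gives 3 transactions, not 9
C: all counts match (2,9)

Answer: C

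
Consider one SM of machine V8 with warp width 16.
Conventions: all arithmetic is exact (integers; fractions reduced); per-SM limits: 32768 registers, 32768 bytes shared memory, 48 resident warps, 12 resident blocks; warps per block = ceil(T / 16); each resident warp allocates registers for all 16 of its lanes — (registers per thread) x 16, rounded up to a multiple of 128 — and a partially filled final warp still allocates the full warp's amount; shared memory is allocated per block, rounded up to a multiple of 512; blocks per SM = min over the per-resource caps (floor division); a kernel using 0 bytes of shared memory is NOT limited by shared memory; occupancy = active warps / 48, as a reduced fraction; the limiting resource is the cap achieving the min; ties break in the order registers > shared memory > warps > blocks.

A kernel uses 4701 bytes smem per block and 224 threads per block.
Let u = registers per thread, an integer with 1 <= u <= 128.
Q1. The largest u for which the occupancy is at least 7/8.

Answer: u = 48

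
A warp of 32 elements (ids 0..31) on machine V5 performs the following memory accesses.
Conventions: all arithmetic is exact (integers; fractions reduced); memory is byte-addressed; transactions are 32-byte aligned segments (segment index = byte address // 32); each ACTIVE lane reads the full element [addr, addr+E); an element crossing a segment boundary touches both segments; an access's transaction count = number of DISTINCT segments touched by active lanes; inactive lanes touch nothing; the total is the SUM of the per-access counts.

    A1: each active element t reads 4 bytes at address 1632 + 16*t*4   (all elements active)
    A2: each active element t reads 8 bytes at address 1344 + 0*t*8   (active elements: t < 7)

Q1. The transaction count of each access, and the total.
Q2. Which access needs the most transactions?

A1: 32 transactions
A2: 1 transaction

Answer: 32,1; total 33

Answer: A1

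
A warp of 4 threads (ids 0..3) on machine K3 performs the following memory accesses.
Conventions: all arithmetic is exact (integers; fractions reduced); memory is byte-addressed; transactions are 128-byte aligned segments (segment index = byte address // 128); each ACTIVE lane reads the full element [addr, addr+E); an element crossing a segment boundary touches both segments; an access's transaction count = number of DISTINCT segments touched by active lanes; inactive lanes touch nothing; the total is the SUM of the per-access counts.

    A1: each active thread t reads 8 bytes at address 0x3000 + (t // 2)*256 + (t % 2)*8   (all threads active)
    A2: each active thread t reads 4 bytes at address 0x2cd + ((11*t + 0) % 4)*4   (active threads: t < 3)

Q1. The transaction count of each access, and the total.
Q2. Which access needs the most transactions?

A1: 2 transactions
A2: 1 transaction

Answer: 2,1; total 3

Answer: A1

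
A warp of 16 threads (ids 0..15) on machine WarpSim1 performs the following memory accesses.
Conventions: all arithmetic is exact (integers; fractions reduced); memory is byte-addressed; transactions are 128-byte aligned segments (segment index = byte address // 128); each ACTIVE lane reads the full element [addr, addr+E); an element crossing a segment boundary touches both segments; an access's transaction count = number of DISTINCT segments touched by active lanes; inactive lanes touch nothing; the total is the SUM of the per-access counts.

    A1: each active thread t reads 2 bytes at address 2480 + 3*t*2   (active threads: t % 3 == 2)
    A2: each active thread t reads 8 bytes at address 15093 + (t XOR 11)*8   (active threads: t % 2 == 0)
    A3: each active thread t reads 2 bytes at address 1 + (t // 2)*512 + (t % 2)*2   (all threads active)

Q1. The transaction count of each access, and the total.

A1: 2 transactions
A2: 2 transactions
A3: 8 transactions

Answer: 2,2,8; total 12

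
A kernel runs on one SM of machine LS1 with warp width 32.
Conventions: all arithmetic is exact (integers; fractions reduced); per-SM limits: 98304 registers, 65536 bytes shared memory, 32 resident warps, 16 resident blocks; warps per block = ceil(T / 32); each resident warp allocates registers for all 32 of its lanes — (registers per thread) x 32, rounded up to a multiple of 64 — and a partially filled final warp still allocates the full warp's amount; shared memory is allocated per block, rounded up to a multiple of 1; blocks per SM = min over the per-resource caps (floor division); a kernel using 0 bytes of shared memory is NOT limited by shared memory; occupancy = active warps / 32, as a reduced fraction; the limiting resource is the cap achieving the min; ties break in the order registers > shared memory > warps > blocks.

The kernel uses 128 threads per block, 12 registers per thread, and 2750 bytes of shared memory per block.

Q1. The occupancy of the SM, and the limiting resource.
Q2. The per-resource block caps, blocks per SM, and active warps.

Answer: occupancy 1, limited by warps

registers: 64 blocks
shared memory: 23 blocks
warps: 8 blocks
blocks: 16 blocks

Answer: 8 blocks, 32 active warps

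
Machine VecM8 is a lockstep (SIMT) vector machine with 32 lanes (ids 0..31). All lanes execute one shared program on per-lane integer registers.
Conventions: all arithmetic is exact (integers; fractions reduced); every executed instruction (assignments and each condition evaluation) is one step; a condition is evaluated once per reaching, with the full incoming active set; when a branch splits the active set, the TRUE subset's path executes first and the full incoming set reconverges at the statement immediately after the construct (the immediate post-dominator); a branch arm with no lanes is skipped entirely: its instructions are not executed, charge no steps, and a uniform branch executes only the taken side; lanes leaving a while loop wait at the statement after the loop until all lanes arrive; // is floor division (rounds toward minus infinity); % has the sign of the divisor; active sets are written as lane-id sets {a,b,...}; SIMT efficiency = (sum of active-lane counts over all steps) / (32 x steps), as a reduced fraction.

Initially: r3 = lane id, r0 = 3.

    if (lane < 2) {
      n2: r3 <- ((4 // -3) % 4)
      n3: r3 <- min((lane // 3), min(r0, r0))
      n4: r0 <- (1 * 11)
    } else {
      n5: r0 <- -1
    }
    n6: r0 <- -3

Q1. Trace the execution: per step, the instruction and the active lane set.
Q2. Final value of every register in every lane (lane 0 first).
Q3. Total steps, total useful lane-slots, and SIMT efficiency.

step 0: eval (lane < 2)              {0,1,2,3,4,5,6,7,8,9,10,11,12,13,14,15,16,17,18,19,20,21,22,23,24,25,26,27,28,29,30,31}
step 1: r3 <- ((4 // -3) % 4)        {0,1}
step 2: r3 <- min((lane // 3), min(r0, r0)) {0,1}
step 3: r0 <- (1 * 11)               {0,1}
step 4: r0 <- -1                     {2,3,4,5,6,7,8,9,10,11,12,13,14,15,16,17,18,19,20,21,22,23,24,25,26,27,28,29,30,31}
step 5: r0 <- -3                     {0,1,2,3,4,5,6,7,8,9,10,11,12,13,14,15,16,17,18,19,20,21,22,23,24,25,26,27,28,29,30,31}

Answer: 6 steps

r3: 0,0,2,3,4,5,6,7,8,9,10,11,12,13,14,15,16,17,18,19,20,21,22,23,24,25,26,27,28,29,30,31
r0: -3,-3,-3,-3,-3,-3,-3,-3,-3,-3,-3,-3,-3,-3,-3,-3,-3,-3,-3,-3,-3,-3,-3,-3,-3,-3,-3,-3,-3,-3,-3,-3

steps = 6; useful = 100; efficiency = 100/192 = 25/48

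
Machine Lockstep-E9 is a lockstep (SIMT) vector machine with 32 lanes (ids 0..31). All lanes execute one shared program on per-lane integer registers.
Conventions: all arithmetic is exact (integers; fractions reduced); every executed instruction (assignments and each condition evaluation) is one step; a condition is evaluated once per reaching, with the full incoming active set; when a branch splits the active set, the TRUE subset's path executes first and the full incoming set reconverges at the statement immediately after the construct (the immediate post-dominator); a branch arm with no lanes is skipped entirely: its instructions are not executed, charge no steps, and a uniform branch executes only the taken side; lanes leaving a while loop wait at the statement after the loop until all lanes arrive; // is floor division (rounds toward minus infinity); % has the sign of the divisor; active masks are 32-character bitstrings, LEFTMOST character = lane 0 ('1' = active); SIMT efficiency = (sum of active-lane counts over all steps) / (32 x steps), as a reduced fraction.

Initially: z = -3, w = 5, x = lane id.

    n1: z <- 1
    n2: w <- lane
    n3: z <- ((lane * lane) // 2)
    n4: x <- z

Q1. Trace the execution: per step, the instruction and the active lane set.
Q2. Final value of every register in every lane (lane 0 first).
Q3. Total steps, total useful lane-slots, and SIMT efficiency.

step 0: z <- 1                       11111111111111111111111111111111
step 1: w <- lane                    11111111111111111111111111111111
step 2: z <- ((lane * lane) // 2)    11111111111111111111111111111111
step 3: x <- z                       11111111111111111111111111111111

Answer: 4 steps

z: 0,0,2,4,8,12,18,24,32,40,50,60,72,84,98,112,128,144,162,180,200,220,242,264,288,312,338,364,392,420,450,480
w: 0,1,2,3,4,5,6,7,8,9,10,11,12,13,14,15,16,17,18,19,20,21,22,23,24,25,26,27,28,29,30,31
x: 0,0,2,4,8,12,18,24,32,40,50,60,72,84,98,112,128,144,162,180,200,220,242,264,288,312,338,364,392,420,450,480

steps = 4; useful = 128; efficiency = 128/128 = 1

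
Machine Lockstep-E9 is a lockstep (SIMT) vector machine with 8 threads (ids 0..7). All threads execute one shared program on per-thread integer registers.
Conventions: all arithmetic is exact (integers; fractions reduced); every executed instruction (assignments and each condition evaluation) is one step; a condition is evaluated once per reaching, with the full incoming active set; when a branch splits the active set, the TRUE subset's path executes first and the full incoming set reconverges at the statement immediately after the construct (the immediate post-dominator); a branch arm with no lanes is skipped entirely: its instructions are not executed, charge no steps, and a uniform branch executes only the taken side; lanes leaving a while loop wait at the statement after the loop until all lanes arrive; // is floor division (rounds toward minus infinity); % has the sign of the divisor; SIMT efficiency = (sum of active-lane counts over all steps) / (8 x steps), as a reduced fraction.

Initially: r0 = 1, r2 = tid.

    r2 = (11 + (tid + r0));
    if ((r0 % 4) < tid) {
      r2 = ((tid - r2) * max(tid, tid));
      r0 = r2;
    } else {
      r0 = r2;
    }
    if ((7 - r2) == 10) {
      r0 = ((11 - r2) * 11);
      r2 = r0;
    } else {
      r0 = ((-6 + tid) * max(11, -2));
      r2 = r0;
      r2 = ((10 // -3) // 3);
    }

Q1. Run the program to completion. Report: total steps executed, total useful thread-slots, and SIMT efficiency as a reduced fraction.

Answer: 9 steps, 62 useful, 31/36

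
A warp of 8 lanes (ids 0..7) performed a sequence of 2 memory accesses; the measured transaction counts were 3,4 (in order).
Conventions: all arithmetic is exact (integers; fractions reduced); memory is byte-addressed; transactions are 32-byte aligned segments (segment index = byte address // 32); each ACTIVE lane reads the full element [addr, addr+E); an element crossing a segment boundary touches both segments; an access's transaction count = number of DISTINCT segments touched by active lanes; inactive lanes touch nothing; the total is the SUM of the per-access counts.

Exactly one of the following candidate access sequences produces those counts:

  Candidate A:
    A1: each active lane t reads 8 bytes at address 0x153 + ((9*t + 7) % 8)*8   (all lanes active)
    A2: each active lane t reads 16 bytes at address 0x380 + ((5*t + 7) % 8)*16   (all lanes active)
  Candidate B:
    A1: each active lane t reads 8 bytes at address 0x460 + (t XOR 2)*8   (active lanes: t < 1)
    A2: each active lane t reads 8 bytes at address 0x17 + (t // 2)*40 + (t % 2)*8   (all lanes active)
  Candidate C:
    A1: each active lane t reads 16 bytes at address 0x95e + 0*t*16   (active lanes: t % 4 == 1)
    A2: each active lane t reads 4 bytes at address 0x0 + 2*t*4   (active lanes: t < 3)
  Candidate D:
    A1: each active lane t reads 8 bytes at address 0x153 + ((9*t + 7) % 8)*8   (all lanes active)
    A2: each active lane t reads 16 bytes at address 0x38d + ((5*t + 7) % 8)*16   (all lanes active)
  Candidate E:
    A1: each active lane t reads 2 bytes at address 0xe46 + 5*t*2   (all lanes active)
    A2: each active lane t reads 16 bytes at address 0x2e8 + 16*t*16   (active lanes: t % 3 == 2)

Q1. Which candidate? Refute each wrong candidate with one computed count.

B: A1 gives 1 transaction, not 3
C: A1 gives 2 transactions, not 3
D: A2 gives 5 transactions, not 4
E: A2 gives 2 transactions, not 4
A: all counts match (3,4)

Answer: A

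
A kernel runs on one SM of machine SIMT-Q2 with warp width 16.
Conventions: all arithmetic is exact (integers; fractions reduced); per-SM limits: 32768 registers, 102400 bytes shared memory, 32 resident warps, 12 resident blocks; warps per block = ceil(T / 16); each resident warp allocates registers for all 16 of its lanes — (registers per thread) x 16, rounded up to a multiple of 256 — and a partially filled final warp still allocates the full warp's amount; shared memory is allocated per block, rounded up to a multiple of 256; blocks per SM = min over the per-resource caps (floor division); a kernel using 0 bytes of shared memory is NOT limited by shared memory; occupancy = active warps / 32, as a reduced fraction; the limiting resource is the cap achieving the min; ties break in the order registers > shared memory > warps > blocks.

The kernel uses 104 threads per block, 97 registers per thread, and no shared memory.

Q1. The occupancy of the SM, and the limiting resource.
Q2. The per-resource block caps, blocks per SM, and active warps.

Answer: occupancy 7/16, limited by registers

registers: 2 blocks
shared memory: no limit (kernel uses none)
warps: 4 blocks
blocks: 12 blocks

Answer: 2 blocks, 14 active warps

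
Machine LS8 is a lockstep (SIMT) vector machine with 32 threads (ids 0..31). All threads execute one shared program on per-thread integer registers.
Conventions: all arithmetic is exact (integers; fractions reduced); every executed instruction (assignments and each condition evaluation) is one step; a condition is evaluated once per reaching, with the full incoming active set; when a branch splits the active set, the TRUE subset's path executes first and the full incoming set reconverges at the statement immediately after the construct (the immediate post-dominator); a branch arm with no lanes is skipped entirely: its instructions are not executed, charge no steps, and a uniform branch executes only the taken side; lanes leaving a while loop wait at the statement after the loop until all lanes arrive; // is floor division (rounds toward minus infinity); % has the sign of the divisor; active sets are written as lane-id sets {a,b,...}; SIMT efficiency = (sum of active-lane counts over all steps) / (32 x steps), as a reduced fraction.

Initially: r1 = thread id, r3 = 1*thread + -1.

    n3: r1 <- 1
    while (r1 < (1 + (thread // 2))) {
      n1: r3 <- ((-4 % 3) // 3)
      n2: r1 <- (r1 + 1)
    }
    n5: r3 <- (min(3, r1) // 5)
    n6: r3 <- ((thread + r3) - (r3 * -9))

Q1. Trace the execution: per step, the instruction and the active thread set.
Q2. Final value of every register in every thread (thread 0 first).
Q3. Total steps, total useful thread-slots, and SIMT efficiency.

step 0: r1 <- 1                      {0,1,2,3,4,5,6,7,8,9,10,11,12,13,14,15,16,17,18,19,20,21,22,23,24,25,26,27,28,29,30,31}
step 1: eval (r1 < (1 + (thread // 2))) {0,1,2,3,4,5,6,7,8,9,10,11,12,13,14,15,16,17,18,19,20,21,22,23,24,25,26,27,28,29,30,31}
step 2: r3 <- ((-4 % 3) // 3)        {2,3,4,5,6,7,8,9,10,11,12,13,14,15,16,17,18,19,20,21,22,23,24,25,26,27,28,29,30,31}
step 3: r1 <- (r1 + 1)               {2,3,4,5,6,7,8,9,10,11,12,13,14,15,16,17,18,19,20,21,22,23,24,25,26,27,28,29,30,31}
step 4: eval (r1 < (1 + (thread // 2))) {2,3,4,5,6,7,8,9,10,11,12,13,14,15,16,17,18,19,20,21,22,23,24,25,26,27,28,29,30,31}
step 5: r3 <- ((-4 % 3) // 3)        {4,5,6,7,8,9,10,11,12,13,14,15,16,17,18,19,20,21,22,23,24,25,26,27,28,29,30,31}
step 6: r1 <- (r1 + 1)               {4,5,6,7,8,9,10,11,12,13,14,15,16,17,18,19,20,21,22,23,24,25,26,27,28,29,30,31}
step 7: eval (r1 < (1 + (thread // 2))) {4,5,6,7,8,9,10,11,12,13,14,15,16,17,18,19,20,21,22,23,24,25,26,27,28,29,30,31}
step 8: r3 <- ((-4 % 3) // 3)        {6,7,8,9,10,11,12,13,14,15,16,17,18,19,20,21,22,23,24,25,26,27,28,29,30,31}
step 9: r1 <- (r1 + 1)               {6,7,8,9,10,11,12,13,14,15,16,17,18,19,20,21,22,23,24,25,26,27,28,29,30,31}
step 10: eval (r1 < (1 + (thread // 2))) {6,7,8,9,10,11,12,13,14,15,16,17,18,19,20,21,22,23,24,25,26,27,28,29,30,31}
step 11: r3 <- ((-4 % 3) // 3)        {8,9,10,11,12,13,14,15,16,17,18,19,20,21,22,23,24,25,26,27,28,29,30,31}
step 12: r1 <- (r1 + 1)               {8,9,10,11,12,13,14,15,16,17,18,19,20,21,22,23,24,25,26,27,28,29,30,31}
step 13: eval (r1 < (1 + (thread // 2))) {8,9,10,11,12,13,14,15,16,17,18,19,20,21,22,23,24,25,26,27,28,29,30,31}
step 14: r3 <- ((-4 % 3) // 3)        {10,11,12,13,14,15,16,17,18,19,20,21,22,23,24,25,26,27,28,29,30,31}
step 15: r1 <- (r1 + 1)               {10,11,12,13,14,15,16,17,18,19,20,21,22,23,24,25,26,27,28,29,30,31}
step 16: eval (r1 < (1 + (thread // 2))) {10,11,12,13,14,15,16,17,18,19,20,21,22,23,24,25,26,27,28,29,30,31}
step 17: r3 <- ((-4 % 3) // 3)        {12,13,14,15,16,17,18,19,20,21,22,23,24,25,26,27,28,29,30,31}
step 18: r1 <- (r1 + 1)               {12,13,14,15,16,17,18,19,20,21,22,23,24,25,26,27,28,29,30,31}
step 19: eval (r1 < (1 + (thread // 2))) {12,13,14,15,16,17,18,19,20,21,22,23,24,25,26,27,28,29,30,31}
step 20: r3 <- ((-4 % 3) // 3)        {14,15,16,17,18,19,20,21,22,23,24,25,26,27,28,29,30,31}
step 21: r1 <- (r1 + 1)               {14,15,16,17,18,19,20,21,22,23,24,25,26,27,28,29,30,31}
step 22: eval (r1 < (1 + (thread // 2))) {14,15,16,17,18,19,20,21,22,23,24,25,26,27,28,29,30,31}
step 23: r3 <- ((-4 % 3) // 3)        {16,17,18,19,20,21,22,23,24,25,26,27,28,29,30,31}
step 24: r1 <- (r1 + 1)               {16,17,18,19,20,21,22,23,24,25,26,27,28,29,30,31}
step 25: eval (r1 < (1 + (thread // 2))) {16,17,18,19,20,21,22,23,24,25,26,27,28,29,30,31}
step 26: r3 <- ((-4 % 3) // 3)        {18,19,20,21,22,23,24,25,26,27,28,29,30,31}
step 27: r1 <- (r1 + 1)               {18,19,20,21,22,23,24,25,26,27,28,29,30,31}
step 28: eval (r1 < (1 + (thread // 2))) {18,19,20,21,22,23,24,25,26,27,28,29,30,31}
step 29: r3 <- ((-4 % 3) // 3)        {20,21,22,23,24,25,26,27,28,29,30,31}
step 30: r1 <- (r1 + 1)               {20,21,22,23,24,25,26,27,28,29,30,31}
step 31: eval (r1 < (1 + (thread // 2))) {20,21,22,23,24,25,26,27,28,29,30,31}
step 32: r3 <- ((-4 % 3) // 3)        {22,23,24,25,26,27,28,29,30,31}
step 33: r1 <- (r1 + 1)               {22,23,24,25,26,27,28,29,30,31}
step 34: eval (r1 < (1 + (thread // 2))) {22,23,24,25,26,27,28,29,30,31}
step 35: r3 <- ((-4 % 3) // 3)        {24,25,26,27,28,29,30,31}
step 36: r1 <- (r1 + 1)               {24,25,26,27,28,29,30,31}
step 37: eval (r1 < (1 + (thread // 2))) {24,25,26,27,28,29,30,31}
step 38: r3 <- ((-4 % 3) // 3)        {26,27,28,29,30,31}
step 39: r1 <- (r1 + 1)               {26,27,28,29,30,31}
step 40: eval (r1 < (1 + (thread // 2))) {26,27,28,29,30,31}
step 41: r3 <- ((-4 % 3) // 3)        {28,29,30,31}
step 42: r1 <- (r1 + 1)               {28,29,30,31}
step 43: eval (r1 < (1 + (thread // 2))) {28,29,30,31}
step 44: r3 <- ((-4 % 3) // 3)        {30,31}
step 45: r1 <- (r1 + 1)               {30,31}
step 46: eval (r1 < (1 + (thread // 2))) {30,31}
step 47: r3 <- (min(3, r1) // 5)      {0,1,2,3,4,5,6,7,8,9,10,11,12,13,14,15,16,17,18,19,20,21,22,23,24,25,26,27,28,29,30,31}
step 48: r3 <- ((thread + r3) - (r3 * -9)) {0,1,2,3,4,5,6,7,8,9,10,11,12,13,14,15,16,17,18,19,20,21,22,23,24,25,26,27,28,29,30,31}

Answer: 49 steps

r1: 1,1,2,2,3,3,4,4,5,5,6,6,7,7,8,8,9,9,10,10,11,11,12,12,13,13,14,14,15,15,16,16
r3: 0,1,2,3,4,5,6,7,8,9,10,11,12,13,14,15,16,17,18,19,20,21,22,23,24,25,26,27,28,29,30,31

steps = 49; useful = 848; efficiency = 848/1568 = 53/98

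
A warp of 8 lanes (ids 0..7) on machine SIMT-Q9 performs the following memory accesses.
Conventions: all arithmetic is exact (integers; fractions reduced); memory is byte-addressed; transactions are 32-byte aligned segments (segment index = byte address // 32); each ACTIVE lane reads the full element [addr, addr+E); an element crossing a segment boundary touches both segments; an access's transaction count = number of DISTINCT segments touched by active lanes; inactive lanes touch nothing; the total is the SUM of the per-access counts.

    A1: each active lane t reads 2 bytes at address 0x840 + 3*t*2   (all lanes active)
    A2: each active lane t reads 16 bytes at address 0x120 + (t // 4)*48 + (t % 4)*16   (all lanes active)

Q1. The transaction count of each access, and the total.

A1: 2 transactions
A2: 4 transactions

Answer: 2,4; total 6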